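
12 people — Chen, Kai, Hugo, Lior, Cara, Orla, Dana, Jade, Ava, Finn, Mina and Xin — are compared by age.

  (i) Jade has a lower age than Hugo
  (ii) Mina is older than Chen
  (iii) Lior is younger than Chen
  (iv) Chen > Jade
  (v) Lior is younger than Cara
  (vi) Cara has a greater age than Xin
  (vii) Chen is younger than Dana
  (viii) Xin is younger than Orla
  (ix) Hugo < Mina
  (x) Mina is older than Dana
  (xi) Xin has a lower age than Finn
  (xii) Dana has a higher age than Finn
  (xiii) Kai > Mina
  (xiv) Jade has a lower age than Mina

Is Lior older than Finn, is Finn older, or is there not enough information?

Following every chain through Lior: above Lior we get Cara, Chen, Dana, Mina, Kai.
Finn is not reached, and no chain runs the other way from Finn to Lior.
So the given relations leave the order of Lior and Finn undetermined.

undetermined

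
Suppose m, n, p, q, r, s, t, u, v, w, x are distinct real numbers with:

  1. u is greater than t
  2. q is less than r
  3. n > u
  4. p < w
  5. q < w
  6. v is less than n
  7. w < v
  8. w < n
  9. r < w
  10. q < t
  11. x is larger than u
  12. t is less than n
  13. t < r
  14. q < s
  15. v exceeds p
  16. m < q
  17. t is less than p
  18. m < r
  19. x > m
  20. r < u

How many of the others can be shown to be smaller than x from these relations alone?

The elements the relations force below x are m, q, t, r, u — no chain reaches any other.
That is 5.

5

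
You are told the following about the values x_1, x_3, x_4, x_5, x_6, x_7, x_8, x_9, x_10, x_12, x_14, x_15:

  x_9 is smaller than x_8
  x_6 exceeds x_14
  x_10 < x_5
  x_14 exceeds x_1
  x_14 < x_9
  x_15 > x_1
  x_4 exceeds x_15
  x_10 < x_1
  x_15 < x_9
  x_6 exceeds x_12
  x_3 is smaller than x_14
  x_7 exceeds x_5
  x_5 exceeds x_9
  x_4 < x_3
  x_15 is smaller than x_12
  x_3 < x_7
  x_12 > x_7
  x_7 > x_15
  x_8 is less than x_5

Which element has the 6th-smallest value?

The consecutive relations fix a unique order: x_10 < x_1 < x_15 < x_4 < x_3 < x_14 < x_9 < x_8 < x_5 < x_7 < x_12 < x_6.
The 6th smallest is x_14.

x_14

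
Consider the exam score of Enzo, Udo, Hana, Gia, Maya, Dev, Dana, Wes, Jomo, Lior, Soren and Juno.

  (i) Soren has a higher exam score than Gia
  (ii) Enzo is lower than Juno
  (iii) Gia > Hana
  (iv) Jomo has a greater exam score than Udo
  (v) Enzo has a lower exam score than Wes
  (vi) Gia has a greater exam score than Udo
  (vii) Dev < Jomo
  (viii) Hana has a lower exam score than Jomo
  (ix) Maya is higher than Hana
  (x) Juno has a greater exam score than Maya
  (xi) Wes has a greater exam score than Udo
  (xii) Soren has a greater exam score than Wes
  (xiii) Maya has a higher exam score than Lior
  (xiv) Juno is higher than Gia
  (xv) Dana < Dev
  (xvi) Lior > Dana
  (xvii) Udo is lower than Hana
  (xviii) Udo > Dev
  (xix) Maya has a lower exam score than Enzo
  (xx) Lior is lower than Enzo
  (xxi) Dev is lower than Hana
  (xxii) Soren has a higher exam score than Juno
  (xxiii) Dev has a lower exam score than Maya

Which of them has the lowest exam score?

Dana

Lior is not least since Dana < Lior; Dev is not least since Dana < Dev; Udo is not least since Dev < Udo; Hana is not least since Udo < Hana; Maya is not least since Dev < Maya; Gia is not least since Hana < Gia; Enzo is not least since Maya < Enzo; Juno is not least since Gia < Juno; Wes is not least since Udo < Wes; Soren is not least since Wes < Soren; Jomo is not least since Dev < Jomo.
Only Dana has nothing below it, so Dana is the lowest exam score.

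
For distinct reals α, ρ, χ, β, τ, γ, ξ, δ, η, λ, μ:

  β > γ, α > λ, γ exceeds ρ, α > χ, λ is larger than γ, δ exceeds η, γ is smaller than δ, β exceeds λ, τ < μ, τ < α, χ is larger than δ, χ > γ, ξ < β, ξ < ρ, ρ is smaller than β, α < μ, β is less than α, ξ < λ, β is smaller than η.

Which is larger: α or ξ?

α

Chaining the given relations: ξ < ρ < γ < λ < β < η < δ < χ < α.
So ξ < α; α is the larger of the two.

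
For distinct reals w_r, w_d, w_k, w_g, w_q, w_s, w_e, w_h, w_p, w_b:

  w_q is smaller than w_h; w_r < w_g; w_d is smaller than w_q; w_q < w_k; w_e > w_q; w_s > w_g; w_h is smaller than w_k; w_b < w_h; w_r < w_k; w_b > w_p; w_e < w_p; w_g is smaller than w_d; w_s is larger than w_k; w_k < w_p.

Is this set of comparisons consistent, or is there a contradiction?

Chaining the given relations yields w_p < w_b < w_h < w_k, so w_p < w_k. But one relation states w_k < w_p. These cannot both hold.

inconsistent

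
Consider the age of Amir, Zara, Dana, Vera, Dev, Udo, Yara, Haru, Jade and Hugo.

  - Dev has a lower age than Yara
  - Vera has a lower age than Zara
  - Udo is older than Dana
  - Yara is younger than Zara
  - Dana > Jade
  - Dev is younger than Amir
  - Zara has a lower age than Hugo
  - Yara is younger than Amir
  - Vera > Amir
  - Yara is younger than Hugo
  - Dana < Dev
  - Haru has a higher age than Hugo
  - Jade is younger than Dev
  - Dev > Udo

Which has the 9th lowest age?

Hugo

The consecutive relations fix a unique order: Jade < Dana < Udo < Dev < Yara < Amir < Vera < Zara < Hugo < Haru.
Counting 9 from the smallest end gives Hugo.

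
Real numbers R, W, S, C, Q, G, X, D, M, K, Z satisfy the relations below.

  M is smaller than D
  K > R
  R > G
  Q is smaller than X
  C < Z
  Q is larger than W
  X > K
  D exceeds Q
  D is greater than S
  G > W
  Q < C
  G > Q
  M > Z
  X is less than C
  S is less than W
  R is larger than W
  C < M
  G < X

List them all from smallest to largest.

The consecutive links are each given: S < W; W < Q; Q < G; G < R; R < K; K < X; X < C; C < Z; Z < M; M < D.

S < W < Q < G < R < K < X < C < Z < M < D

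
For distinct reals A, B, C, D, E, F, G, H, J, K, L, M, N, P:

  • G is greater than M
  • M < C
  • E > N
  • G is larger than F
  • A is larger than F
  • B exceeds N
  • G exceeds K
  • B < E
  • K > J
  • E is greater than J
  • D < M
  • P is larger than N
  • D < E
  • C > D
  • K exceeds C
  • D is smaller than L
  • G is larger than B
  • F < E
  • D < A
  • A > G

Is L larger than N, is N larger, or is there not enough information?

undetermined

Following every chain through N: above N we get P, B, E, G, A.
L is not reached, and no chain runs the other way from L to N.
So the given relations leave the order of N and L undetermined.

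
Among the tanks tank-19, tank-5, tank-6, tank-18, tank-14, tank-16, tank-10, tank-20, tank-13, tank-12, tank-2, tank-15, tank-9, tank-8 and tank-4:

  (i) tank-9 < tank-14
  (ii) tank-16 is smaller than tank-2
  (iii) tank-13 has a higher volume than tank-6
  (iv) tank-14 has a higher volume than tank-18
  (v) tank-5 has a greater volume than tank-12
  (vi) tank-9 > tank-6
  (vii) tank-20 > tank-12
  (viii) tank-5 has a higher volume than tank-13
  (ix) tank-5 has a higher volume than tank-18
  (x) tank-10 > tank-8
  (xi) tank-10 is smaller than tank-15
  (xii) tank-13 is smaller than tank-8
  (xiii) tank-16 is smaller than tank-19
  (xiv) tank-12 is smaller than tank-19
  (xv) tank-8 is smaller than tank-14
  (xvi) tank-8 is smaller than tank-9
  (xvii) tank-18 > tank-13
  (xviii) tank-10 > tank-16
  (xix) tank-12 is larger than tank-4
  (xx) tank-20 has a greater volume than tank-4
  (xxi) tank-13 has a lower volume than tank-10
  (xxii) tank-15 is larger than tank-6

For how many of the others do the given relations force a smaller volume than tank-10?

From tank-10 the given relations immediately reach tank-16, tank-13, tank-8.
From those, tank-6 — 4 in total.
Nothing else is reachable below tank-10; 4 in all.

4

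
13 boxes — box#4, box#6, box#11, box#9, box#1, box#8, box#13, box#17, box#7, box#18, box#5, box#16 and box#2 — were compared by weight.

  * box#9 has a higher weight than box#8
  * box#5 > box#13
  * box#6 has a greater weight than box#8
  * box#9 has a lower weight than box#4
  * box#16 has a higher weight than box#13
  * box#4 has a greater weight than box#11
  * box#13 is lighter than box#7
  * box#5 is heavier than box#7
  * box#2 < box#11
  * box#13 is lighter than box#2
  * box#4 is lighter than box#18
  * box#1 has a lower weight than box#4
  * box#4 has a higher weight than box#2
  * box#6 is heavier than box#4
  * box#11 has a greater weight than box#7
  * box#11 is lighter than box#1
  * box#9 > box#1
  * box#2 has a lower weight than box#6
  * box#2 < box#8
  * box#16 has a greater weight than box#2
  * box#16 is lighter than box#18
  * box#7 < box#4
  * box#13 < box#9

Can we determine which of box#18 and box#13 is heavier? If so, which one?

box#18

The relevant relations are box#13 < box#2; box#2 < box#11; box#11 < box#1; box#1 < box#9; box#9 < box#4; box#4 < box#18.
Chaining these gives box#13 < box#2 < box#11 < box#1 < box#9 < box#4 < box#18.
So box#18 is heavier.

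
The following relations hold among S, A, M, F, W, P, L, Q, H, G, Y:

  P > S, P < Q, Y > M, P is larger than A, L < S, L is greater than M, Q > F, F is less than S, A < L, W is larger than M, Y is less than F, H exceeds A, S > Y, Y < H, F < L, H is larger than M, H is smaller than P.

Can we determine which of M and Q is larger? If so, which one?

Chaining the given relations: M < Y < F < L < S < P < Q.
So Q is larger.

Q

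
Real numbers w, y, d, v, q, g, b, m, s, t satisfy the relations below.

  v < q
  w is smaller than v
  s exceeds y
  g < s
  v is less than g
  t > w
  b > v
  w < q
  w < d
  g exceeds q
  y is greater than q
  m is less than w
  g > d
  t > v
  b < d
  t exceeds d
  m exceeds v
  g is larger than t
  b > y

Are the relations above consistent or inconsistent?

We have v < m stated directly, yet also m < w < v by chaining the others — so m < v. Contradiction.

inconsistent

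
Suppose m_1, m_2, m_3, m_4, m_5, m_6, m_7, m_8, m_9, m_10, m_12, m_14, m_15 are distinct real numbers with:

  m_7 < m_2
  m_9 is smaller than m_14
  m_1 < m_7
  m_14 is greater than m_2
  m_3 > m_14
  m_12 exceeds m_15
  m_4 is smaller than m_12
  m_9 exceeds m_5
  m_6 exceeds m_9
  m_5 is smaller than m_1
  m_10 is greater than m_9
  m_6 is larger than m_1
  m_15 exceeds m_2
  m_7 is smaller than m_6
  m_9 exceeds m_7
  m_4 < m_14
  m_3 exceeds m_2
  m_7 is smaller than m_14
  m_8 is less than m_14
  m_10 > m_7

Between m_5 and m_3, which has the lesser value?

m_5

Link the given pairs in sequence: m_5 < m_1; m_1 < m_7; m_7 < m_9; m_9 < m_14; m_14 < m_3.
Together: m_5 < m_1 < m_7 < m_9 < m_14 < m_3.
So m_5 < m_3; m_5 is the smaller of the two.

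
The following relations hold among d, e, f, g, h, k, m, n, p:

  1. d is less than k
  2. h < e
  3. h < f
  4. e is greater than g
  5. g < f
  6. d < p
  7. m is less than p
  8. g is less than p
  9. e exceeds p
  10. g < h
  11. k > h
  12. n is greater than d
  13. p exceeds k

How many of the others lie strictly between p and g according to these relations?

2

The relations place g below p. An element lies strictly between them when it is forced above g and also forced below p.
Above g: {h, f, k, e}. Below p: {d, h, k, m}.
Intersection: {h, k} — 2.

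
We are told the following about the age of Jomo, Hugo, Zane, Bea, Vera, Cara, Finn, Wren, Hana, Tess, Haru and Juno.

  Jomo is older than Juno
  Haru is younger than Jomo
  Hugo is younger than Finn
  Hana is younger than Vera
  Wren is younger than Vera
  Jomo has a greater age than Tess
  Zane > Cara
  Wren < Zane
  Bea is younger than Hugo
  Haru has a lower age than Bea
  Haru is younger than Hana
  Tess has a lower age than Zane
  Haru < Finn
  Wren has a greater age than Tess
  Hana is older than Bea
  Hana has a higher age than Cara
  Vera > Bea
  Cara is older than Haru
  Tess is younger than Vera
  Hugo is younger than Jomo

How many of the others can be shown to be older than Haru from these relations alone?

8

The elements the relations force above Haru are Bea, Hugo, Cara, Hana, Jomo, Vera, Finn, Zane — no chain reaches any other.
That is 8.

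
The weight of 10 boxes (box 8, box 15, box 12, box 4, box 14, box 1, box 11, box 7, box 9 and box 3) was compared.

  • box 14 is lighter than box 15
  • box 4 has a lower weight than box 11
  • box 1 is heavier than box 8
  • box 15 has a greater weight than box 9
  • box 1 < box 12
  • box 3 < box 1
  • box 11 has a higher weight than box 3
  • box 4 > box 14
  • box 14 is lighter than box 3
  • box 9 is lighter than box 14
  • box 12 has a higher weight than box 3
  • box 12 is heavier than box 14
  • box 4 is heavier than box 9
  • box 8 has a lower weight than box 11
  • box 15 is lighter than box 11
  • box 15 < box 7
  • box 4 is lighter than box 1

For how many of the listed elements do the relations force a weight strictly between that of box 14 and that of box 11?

Chaining upward from box 14 reaches: box 4, box 3, box 15, box 1, box 12, box 7.
Chaining downward from box 11 reaches: box 9, box 8, box 4, box 3, box 15.
Strictly between box 14 and box 11 are those in both lists: box 4, box 3, box 15 — 3 elements.

3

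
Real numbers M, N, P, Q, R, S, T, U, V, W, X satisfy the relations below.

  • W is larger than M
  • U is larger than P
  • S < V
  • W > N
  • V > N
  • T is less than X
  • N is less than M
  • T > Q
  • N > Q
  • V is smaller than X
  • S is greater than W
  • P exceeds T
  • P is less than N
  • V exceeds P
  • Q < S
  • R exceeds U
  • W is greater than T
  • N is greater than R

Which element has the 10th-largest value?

T

Piecing the relations together gives one ordering: Q < T < P < U < R < N < M < W < S < V < X.
Counting 10 from the largest end gives T.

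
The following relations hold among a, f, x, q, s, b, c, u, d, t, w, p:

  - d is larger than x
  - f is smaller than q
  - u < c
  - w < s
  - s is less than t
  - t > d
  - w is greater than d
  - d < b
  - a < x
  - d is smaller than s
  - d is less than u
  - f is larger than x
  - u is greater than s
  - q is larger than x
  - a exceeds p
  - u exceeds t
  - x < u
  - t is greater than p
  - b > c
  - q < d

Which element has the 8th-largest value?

q

Chaining the given pairs: p < a < x < f < q < d < w < s < t < u < c < b.
The 8th largest is q.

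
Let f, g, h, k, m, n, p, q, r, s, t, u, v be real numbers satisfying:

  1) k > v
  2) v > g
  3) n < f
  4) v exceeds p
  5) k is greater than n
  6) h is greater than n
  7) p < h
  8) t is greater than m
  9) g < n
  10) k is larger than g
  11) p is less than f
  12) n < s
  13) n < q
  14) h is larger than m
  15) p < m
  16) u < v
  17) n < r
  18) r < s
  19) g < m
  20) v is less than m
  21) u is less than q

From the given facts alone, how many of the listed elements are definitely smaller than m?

4

The elements the relations force below m are g, u, p, v — no chain reaches any other.
That is 4.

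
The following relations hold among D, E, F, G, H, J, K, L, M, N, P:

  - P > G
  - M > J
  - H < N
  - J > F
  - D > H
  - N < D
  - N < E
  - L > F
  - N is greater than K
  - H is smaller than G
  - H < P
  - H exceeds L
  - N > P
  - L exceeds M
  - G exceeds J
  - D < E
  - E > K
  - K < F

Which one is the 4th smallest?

The consecutive relations fix a unique order: K < F < J < M < L < H < G < P < N < D < E.
Counting 4 from the smallest end gives M.

M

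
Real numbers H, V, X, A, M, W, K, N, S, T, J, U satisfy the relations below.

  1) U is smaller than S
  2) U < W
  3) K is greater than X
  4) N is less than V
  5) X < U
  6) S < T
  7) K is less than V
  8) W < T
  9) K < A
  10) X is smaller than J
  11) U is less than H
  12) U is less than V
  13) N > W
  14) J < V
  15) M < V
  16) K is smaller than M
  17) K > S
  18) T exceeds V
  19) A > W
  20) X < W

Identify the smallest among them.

U is not least since X < U; W is not least since X < W; S is not least since U < S; J is not least since X < J; H is not least since U < H; K is not least since S < K; A is not least since W < A; N is not least since W < N; M is not least since K < M; V is not least since M < V; T is not least since W < T.
Only X has nothing below it, so X is the smallest.

X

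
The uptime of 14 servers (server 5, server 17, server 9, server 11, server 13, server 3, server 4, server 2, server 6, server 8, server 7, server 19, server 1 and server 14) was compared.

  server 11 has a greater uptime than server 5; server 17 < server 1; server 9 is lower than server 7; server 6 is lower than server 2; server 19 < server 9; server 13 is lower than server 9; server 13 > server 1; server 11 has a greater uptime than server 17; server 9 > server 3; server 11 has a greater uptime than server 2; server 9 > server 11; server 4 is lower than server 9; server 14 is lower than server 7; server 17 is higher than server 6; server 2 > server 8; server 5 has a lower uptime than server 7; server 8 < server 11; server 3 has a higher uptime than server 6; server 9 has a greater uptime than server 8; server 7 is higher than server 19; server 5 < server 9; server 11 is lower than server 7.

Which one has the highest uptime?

server 7

server 6 is not greatest since server 6 < server 17; server 8 is not greatest since server 8 < server 2; server 17 is not greatest since server 17 < server 1; server 2 is not greatest since server 2 < server 11; server 1 is not greatest since server 1 < server 13; server 4 is not greatest since server 4 < server 9; server 14 is not greatest since server 14 < server 7; server 19 is not greatest since server 19 < server 7; server 5 is not greatest since server 5 < server 9; server 3 is not greatest since server 3 < server 9; server 11 is not greatest since server 11 < server 9; server 13 is not greatest since server 13 < server 9; server 9 is not greatest since server 9 < server 7.
Only server 7 has nothing above it, so server 7 is the highest uptime.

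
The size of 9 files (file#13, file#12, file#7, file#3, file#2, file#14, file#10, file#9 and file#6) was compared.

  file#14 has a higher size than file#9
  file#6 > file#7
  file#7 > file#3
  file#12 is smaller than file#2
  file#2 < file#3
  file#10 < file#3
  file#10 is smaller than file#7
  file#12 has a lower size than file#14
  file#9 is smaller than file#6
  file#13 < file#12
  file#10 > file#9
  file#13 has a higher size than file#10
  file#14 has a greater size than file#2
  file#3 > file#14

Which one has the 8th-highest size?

Chaining the given pairs: file#9 < file#10 < file#13 < file#12 < file#2 < file#14 < file#3 < file#7 < file#6.
The 8th largest is file#10.

file#10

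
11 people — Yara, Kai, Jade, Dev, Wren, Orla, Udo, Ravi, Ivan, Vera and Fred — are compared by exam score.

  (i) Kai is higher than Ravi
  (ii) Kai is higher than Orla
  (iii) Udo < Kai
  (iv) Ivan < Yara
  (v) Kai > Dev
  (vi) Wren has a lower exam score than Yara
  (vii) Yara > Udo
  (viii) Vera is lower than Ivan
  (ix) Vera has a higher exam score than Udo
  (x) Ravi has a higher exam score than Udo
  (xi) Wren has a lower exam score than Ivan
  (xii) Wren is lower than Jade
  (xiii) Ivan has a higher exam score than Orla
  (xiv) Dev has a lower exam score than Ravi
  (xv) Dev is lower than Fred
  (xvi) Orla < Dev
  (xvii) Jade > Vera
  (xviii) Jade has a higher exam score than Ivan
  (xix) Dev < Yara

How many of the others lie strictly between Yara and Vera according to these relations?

1

Chaining upward from Vera reaches: Ivan, Jade.
Chaining downward from Yara reaches: Orla, Dev, Udo, Wren, Ivan.
Strictly between Vera and Yara are those in both lists: Ivan — 1 element.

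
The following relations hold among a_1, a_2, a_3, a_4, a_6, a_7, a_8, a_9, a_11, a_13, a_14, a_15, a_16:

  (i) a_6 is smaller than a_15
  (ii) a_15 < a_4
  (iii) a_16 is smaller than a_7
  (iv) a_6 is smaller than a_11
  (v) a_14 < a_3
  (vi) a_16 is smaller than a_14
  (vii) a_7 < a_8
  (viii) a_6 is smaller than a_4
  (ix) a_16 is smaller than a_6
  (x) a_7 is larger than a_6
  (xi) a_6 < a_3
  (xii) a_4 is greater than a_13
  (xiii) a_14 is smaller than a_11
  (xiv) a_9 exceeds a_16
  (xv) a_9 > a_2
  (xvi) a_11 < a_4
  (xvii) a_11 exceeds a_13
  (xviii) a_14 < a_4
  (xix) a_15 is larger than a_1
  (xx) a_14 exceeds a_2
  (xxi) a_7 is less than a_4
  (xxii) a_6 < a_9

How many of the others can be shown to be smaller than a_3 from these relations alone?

4

Directly below a_3: a_6, a_14.
One step further: a_16, a_2 (4 so far).
Nothing else is reachable below a_3; 4 in all.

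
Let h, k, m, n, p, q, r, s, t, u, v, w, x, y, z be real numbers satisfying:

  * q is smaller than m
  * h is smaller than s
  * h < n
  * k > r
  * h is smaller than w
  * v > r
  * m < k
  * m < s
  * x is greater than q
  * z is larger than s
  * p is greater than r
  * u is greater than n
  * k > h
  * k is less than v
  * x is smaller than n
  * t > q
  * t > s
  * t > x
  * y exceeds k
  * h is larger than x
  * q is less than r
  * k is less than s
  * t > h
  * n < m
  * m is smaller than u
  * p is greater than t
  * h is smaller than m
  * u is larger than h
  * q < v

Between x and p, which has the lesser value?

Link the given pairs in sequence: x < h; h < n; n < m; m < k; k < s; s < t; t < p.
Chaining these gives x < h < n < m < k < s < t < p.
So x < p; x is the smaller of the two.

x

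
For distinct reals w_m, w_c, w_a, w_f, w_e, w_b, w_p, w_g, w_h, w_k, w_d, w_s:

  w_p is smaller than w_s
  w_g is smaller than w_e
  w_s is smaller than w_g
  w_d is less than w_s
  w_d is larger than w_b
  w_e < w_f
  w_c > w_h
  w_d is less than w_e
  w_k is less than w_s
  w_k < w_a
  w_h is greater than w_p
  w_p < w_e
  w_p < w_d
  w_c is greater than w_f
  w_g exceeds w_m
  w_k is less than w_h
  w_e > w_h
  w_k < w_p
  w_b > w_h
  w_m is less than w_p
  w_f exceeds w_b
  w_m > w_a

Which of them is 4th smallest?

w_p

The consecutive relations fix a unique order: w_k < w_a < w_m < w_p < w_h < w_b < w_d < w_s < w_g < w_e < w_f < w_c.
The 4th smallest is w_p.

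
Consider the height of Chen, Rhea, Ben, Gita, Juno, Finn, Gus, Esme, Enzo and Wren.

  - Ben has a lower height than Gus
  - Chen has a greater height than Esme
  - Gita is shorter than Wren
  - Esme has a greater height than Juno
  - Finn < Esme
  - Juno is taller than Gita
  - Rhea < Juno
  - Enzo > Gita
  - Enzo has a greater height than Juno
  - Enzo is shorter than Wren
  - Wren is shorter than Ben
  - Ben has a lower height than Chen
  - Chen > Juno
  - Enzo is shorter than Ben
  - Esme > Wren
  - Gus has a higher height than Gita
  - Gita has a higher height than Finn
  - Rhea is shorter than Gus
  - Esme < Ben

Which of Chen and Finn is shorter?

Finn

The relevant relations are Finn < Gita; Gita < Juno; Juno < Enzo; Enzo < Wren; Wren < Esme; Esme < Ben; Ben < Chen.
Together: Finn < Gita < Juno < Enzo < Wren < Esme < Ben < Chen.
So Finn < Chen; Finn is the shorter of the two.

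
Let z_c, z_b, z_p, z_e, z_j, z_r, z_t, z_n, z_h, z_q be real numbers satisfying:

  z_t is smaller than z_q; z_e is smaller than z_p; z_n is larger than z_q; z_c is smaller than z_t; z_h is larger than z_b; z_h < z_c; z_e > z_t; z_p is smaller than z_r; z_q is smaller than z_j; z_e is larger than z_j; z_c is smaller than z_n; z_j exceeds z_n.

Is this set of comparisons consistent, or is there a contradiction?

consistent

The single ordering z_b < z_h < z_c < z_t < z_q < z_n < z_j < z_e < z_p < z_r satisfies every listed relation, so no contradiction arises.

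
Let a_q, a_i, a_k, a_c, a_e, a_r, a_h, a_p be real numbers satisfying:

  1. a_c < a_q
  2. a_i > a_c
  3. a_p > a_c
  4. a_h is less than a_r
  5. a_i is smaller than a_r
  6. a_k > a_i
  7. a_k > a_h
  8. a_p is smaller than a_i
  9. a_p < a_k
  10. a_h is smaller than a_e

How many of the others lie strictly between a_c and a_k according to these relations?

2

The relations place a_c below a_k. An element lies strictly between them when it is forced above a_c and also forced below a_k.
Above a_c: {a_p, a_i, a_r, a_q}. Below a_k: {a_p, a_i, a_h}.
Intersection: {a_p, a_i} — 2.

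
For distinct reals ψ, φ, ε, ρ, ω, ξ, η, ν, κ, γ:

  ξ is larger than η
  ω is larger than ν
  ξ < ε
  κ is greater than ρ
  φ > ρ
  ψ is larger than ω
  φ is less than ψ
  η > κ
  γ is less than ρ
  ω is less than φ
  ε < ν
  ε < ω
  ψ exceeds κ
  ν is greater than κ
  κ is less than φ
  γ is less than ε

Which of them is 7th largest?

η

The consecutive relations fix a unique order: γ < ρ < κ < η < ξ < ε < ν < ω < φ < ψ.
The 7th largest is η.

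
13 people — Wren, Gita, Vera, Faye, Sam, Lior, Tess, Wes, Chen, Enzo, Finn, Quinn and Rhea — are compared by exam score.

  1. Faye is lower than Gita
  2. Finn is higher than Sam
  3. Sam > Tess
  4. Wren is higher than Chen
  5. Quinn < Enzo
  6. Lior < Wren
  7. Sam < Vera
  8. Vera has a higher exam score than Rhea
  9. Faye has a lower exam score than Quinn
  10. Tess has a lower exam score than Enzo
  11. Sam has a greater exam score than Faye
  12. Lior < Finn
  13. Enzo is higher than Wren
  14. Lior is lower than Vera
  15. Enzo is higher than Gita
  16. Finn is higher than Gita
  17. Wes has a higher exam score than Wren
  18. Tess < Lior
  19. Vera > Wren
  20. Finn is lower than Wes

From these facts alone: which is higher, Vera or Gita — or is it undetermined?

undetermined

Following every chain through Gita: above Gita we get Finn, Wes, Enzo; below Gita we get Faye.
Vera is not reached, and no chain runs the other way from Vera to Gita.
So the given relations leave the order of Gita and Vera undetermined.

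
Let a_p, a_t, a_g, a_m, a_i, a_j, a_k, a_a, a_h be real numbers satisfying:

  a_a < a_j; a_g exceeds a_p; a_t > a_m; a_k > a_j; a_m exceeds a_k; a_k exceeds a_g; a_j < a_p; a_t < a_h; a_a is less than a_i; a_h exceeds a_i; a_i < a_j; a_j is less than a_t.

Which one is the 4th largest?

Chaining the given pairs: a_a < a_i < a_j < a_p < a_g < a_k < a_m < a_t < a_h.
The 4th largest is a_k.

a_k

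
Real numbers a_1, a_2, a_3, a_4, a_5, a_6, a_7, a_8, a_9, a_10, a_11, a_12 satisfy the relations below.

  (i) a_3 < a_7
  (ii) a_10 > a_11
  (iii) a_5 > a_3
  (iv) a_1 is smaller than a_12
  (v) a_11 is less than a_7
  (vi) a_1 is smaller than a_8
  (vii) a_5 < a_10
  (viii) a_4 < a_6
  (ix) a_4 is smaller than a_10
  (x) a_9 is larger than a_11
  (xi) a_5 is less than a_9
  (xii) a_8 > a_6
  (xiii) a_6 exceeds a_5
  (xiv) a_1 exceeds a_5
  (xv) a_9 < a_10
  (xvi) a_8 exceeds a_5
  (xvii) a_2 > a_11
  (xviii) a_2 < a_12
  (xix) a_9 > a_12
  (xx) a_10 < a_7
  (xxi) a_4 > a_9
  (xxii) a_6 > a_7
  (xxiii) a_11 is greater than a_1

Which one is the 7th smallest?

The consecutive relations fix a unique order: a_3 < a_5 < a_1 < a_11 < a_2 < a_12 < a_9 < a_4 < a_10 < a_7 < a_6 < a_8.
The 7th smallest is a_9.

a_9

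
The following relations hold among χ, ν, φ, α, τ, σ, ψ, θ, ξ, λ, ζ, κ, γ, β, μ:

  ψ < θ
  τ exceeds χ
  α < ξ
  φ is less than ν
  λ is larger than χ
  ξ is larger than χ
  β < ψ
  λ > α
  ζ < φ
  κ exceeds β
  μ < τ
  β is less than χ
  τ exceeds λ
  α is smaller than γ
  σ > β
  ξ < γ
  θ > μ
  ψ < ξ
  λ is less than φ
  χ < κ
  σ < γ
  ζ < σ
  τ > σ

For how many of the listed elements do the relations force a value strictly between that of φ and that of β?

The relations place β below φ. An element lies strictly between them when it is forced above β and also forced below φ.
Above β: {ψ, σ, χ, λ, ξ, κ, τ, θ, γ, ν}. Below φ: {α, ζ, χ, λ}.
Intersection: {χ, λ} — 2.

2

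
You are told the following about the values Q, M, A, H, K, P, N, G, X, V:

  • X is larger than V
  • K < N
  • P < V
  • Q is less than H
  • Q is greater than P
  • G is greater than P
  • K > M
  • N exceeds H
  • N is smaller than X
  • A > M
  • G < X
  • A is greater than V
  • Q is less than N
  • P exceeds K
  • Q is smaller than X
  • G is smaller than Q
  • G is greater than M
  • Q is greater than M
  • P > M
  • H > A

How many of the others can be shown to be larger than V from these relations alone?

4

Directly above V: A, X.
One step further: H (3 so far).
One step further: N (4 so far).
Nothing else is reachable above V; 4 in all.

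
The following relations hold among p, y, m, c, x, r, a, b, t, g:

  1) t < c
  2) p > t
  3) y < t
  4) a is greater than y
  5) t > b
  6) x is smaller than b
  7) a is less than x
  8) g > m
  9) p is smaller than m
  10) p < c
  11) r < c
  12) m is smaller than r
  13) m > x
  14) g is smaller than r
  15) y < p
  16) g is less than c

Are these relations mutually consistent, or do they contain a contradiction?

The single ordering y < a < x < b < t < p < m < g < r < c satisfies every listed relation, so no contradiction arises.

consistent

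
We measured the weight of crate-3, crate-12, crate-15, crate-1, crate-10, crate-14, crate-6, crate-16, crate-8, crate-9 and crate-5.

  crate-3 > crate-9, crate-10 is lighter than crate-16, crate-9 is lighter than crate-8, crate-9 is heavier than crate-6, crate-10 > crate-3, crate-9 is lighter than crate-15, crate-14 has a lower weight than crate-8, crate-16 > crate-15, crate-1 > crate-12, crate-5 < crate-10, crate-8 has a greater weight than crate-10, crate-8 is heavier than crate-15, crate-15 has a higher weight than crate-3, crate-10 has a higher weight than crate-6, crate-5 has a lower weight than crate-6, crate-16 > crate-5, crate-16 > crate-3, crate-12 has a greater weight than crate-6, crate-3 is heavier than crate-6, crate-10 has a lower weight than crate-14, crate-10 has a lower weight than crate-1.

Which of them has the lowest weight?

crate-5

Chaining upward from crate-5: directly above it, crate-6, crate-10, crate-16; then crate-9, crate-3, crate-14, crate-8, crate-12, crate-1; then crate-15.
That covers every other element, and nothing is given below crate-5, so crate-5 is the lowest weight.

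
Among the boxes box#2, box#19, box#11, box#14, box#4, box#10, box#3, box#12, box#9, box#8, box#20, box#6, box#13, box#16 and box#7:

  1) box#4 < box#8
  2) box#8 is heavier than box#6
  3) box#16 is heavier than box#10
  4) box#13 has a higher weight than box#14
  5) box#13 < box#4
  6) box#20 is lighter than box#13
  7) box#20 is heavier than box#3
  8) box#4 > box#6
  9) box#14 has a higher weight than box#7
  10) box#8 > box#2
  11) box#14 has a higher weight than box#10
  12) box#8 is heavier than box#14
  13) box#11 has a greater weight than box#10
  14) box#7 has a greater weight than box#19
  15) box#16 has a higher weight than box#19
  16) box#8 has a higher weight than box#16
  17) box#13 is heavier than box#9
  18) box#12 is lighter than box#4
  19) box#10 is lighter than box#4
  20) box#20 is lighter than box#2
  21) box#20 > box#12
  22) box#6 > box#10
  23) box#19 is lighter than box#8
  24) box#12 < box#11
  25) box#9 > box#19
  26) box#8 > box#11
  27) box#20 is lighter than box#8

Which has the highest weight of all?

box#12 is not greatest since box#12 < box#20; box#10 is not greatest since box#10 < box#6; box#19 is not greatest since box#19 < box#9; box#6 is not greatest since box#6 < box#4; box#3 is not greatest since box#3 < box#20; box#20 is not greatest since box#20 < box#2; box#2 is not greatest since box#2 < box#8; box#16 is not greatest since box#16 < box#8; box#9 is not greatest since box#9 < box#13; box#7 is not greatest since box#7 < box#14; box#14 is not greatest since box#14 < box#13; box#13 is not greatest since box#13 < box#4; box#11 is not greatest since box#11 < box#8; box#4 is not greatest since box#4 < box#8.
Only box#8 has nothing above it, so box#8 is the highest weight.

box#8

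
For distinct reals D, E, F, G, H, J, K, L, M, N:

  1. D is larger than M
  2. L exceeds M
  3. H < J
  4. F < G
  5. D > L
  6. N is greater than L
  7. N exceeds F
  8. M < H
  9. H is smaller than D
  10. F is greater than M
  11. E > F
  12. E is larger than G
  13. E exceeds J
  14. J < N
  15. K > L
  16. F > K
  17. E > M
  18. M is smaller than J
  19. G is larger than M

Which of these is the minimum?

L is not least since M < L; K is not least since L < K; F is not least since M < F; G is not least since F < G; H is not least since M < H; J is not least since H < J; N is not least since F < N; D is not least since M < D; E is not least since G < E.
Only M has nothing below it, so M is the minimum.

M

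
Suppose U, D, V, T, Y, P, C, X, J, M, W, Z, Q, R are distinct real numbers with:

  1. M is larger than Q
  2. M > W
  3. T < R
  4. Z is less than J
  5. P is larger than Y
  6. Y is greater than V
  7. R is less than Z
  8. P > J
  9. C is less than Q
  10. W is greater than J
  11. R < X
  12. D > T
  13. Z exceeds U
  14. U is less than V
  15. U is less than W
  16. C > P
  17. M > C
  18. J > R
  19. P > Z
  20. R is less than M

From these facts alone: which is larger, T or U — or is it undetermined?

Following every chain through T: above T we get R, D, X, Z, J, P, W, C, Q, M.
U is not reached, and no chain runs the other way from U to T.
So the given relations leave the order of T and U undetermined.

undetermined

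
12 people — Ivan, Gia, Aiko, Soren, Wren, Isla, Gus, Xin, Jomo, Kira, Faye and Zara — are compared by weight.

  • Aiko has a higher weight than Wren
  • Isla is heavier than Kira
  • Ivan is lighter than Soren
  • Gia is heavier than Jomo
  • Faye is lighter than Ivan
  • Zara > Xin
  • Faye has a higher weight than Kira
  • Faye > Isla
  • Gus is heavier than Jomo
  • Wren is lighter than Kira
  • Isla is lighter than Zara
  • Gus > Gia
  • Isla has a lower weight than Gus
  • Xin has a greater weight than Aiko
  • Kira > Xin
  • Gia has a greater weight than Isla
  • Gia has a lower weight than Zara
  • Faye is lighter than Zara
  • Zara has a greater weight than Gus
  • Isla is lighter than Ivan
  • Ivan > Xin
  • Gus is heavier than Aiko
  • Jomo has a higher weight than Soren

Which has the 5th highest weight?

Soren

The consecutive relations fix a unique order: Wren < Aiko < Xin < Kira < Isla < Faye < Ivan < Soren < Jomo < Gia < Gus < Zara.
The 5th largest is Soren.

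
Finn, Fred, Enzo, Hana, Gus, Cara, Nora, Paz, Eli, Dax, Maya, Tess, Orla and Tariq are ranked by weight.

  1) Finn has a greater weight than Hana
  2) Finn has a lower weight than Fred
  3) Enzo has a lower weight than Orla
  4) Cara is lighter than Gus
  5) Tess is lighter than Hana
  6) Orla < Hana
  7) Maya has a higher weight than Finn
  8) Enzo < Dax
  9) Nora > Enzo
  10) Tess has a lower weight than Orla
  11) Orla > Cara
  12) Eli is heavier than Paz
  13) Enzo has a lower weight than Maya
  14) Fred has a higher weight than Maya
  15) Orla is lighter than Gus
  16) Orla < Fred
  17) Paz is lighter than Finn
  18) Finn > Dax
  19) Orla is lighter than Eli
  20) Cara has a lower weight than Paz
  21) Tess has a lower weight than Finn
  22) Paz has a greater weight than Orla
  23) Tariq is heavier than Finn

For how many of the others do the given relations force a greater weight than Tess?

The elements the relations force above Tess are Orla, Paz, Eli, Hana, Finn, Tariq, Gus, Maya, Fred — no chain reaches any other.
That is 9.

9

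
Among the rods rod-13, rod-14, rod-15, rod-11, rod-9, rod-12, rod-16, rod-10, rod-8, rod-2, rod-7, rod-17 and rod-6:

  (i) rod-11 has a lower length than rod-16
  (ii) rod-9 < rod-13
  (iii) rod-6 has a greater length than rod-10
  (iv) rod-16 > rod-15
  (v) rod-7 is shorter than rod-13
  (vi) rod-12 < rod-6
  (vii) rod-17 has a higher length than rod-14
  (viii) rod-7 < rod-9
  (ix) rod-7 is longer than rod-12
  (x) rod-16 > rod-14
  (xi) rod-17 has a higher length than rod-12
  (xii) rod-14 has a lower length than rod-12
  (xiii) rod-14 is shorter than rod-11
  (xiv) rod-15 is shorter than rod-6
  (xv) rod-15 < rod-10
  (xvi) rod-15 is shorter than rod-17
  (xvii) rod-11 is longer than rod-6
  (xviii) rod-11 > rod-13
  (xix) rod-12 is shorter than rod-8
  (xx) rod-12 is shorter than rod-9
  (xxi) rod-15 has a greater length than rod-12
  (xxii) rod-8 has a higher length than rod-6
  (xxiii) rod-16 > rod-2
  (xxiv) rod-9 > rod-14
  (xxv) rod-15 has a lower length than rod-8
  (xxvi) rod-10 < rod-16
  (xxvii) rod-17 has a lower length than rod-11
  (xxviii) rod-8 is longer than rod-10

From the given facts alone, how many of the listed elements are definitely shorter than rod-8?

5

From rod-8 the given relations immediately reach rod-12, rod-15, rod-10, rod-6.
From those, rod-14 — 5 in total.
Nothing else is reachable below rod-8; 5 in all.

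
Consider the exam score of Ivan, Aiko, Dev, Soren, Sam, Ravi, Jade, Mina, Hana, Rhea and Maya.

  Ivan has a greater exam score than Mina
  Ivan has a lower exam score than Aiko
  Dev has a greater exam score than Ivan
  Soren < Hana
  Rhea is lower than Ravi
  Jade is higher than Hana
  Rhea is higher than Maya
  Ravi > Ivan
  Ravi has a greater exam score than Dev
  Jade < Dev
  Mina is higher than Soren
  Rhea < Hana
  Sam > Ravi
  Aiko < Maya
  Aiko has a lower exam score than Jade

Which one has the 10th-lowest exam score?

Ravi

Chaining the given pairs: Soren < Mina < Ivan < Aiko < Maya < Rhea < Hana < Jade < Dev < Ravi < Sam.
Counting 10 from the smallest end gives Ravi.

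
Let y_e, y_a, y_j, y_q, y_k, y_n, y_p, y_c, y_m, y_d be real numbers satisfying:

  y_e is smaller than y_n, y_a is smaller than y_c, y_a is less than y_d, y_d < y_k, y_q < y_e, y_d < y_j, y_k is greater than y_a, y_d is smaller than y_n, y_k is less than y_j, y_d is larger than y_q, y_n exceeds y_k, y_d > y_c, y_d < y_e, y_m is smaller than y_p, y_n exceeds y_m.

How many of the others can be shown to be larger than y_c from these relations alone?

Directly above y_c: y_d.
One step further: y_e, y_k, y_j, y_n (5 so far).
Nothing else is reachable above y_c; 5 in all.

5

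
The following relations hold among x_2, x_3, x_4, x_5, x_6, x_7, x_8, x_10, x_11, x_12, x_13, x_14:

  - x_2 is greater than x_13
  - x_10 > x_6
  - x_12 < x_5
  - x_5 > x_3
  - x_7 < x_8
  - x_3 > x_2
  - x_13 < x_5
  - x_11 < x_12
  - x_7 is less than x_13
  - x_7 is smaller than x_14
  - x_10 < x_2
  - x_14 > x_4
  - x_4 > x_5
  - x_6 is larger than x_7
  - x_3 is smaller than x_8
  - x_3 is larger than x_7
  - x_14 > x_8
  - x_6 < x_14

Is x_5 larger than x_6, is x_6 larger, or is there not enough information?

x_5

Following the relations from x_6: x_6 < x_10 < x_2 < x_3 < x_5.
So x_5 is larger.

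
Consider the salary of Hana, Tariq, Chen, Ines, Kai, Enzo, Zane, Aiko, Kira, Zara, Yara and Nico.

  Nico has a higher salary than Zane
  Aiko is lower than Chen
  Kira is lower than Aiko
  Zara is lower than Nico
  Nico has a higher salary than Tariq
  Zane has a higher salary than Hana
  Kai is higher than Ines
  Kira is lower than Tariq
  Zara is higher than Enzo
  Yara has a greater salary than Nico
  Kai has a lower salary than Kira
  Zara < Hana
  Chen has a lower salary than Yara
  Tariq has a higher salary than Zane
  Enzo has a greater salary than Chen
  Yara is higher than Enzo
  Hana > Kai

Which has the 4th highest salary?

The consecutive relations fix a unique order: Ines < Kai < Kira < Aiko < Chen < Enzo < Zara < Hana < Zane < Tariq < Nico < Yara.
Counting 4 from the largest end gives Zane.

Zane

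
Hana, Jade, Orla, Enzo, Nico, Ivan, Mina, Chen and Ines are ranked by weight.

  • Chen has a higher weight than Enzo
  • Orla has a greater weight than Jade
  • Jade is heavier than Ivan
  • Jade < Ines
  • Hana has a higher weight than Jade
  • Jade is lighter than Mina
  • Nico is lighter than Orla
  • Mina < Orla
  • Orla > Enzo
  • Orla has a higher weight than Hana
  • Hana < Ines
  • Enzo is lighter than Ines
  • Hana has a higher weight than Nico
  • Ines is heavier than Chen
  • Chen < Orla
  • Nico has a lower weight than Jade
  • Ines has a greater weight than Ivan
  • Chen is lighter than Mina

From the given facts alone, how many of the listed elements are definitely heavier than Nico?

From Nico the given relations immediately reach Jade, Hana, Orla.
From those, Mina, Ines — 5 in total.
Nothing else is reachable above Nico; 5 in all.

5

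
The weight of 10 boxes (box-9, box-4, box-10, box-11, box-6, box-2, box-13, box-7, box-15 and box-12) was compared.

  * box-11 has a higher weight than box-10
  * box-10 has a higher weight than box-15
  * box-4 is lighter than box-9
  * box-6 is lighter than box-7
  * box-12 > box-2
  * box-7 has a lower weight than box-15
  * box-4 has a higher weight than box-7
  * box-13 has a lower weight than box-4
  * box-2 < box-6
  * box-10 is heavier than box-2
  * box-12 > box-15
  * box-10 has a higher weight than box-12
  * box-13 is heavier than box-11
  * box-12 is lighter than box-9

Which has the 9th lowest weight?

box-4

Piecing the relations together gives one ordering: box-2 < box-6 < box-7 < box-15 < box-12 < box-10 < box-11 < box-13 < box-4 < box-9.
Counting 9 from the smallest end gives box-4.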